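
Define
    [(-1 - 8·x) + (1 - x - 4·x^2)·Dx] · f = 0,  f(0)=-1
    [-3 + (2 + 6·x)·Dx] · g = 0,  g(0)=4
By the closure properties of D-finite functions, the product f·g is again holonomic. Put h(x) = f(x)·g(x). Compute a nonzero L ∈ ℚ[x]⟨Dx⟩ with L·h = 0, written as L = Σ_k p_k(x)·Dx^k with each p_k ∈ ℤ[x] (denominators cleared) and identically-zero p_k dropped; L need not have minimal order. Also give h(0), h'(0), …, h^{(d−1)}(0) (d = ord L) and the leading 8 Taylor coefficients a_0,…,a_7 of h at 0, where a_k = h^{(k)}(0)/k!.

f: a_k = -1, -1, -5, -9, -29, -65, -181, -441, …
g: a_k = 4, 6, -9/2, 27/4, -405/32, 1701/64, -15309/256, 72171/512, …
Product ⇒ symmetric product L₀, ord ≤ 1.
L = (5 + 19·x + 36·x^2) + (-2 - 4·x + 14·x^2 + 24·x^3)·Dx  (order 1).
h: a_k = -4, -10, -43/2, -273/4, -4531/32, -28235/64, -242623/256, -1460937/512, …
ICs: h(0) = -4.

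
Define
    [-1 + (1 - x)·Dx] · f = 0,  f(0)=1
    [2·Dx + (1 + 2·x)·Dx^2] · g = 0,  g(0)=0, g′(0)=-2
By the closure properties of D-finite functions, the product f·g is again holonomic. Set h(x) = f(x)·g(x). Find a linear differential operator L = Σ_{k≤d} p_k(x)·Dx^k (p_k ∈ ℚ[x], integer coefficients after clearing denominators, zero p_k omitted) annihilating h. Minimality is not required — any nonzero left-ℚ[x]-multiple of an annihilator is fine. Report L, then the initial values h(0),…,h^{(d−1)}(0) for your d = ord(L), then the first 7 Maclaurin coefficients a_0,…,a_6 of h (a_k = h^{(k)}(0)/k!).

L = 2 + 6·x·Dx + (-1 - x + 2·x^2)·Dx^2  (order 2).
h: a_k = 0, -2, 0, -8/3, 4/3, -76/15, 28/5, …
ICs: h(0) = 0, h′(0) = -2.

f: a_k = 1, 1, 1, 1, 1, 1, 1, …
g: a_k = 0, -2, 2, -8/3, 4, -32/5, 32/3, …
Sym-product of L_f,L_g gives L₀ (≤ ord 2).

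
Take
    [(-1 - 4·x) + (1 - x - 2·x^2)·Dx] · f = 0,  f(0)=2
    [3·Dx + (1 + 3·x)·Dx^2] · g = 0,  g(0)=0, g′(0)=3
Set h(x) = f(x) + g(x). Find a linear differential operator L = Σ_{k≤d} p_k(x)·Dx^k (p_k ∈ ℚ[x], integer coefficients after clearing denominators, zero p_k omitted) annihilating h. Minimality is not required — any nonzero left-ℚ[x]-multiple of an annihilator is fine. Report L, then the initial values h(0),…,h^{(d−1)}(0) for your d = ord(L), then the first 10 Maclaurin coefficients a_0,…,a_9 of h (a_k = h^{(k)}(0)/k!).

f: a_k = 2, 2, 6, 10, 22, 42, 86, 170, 342, 682, …
g: a_k = 0, 3, -9/2, 9, -81/4, 243/5, -243/2, 2187/7, -6561/8, 2187, …
L₀ := lclm(L_f,L_g); ord L₀ ≤ 1+2.
L = (66 + 270·x + 576·x^2 + 336·x^3 + 288·x^4)·Dx + (4 + 96·x + 492·x^2 + 832·x^3 + 696·x^4 + 480·x^5)·Dx^2 + (-3 - 19·x - 25·x^2 + 39·x^3 + 116·x^4 + 164·x^5 + 96·x^6)·Dx^3  (order 3).
h: a_k = 2, 5, 3/2, 19, 7/4, 453/5, -71/2, 3377/7, -3825/8, 2869, …
ICs: h(0) = 2, h′(0) = 5, h′′(0) = 3.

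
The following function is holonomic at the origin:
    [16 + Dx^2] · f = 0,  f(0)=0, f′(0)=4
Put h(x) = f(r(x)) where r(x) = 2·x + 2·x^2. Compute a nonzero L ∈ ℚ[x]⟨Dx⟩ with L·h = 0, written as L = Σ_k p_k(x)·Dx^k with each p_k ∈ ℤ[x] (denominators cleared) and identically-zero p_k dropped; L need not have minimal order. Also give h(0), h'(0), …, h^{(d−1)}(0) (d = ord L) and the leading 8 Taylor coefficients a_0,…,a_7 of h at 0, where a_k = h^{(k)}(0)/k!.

L = (64 + 384·x + 768·x^2 + 512·x^3) - 2·Dx + (1 + 2·x)·Dx^2  (order 2).
h: a_k = 0, 8, 8, -256/3, -256, 256/15, 1280, 729088/315, …
ICs: h(0) = 0, h′(0) = 8.

f: a_k = 0, 4, 0, -32/3, 0, 128/15, 0, -1024/315, …
L₀ from L_f via x↦r, Dx↦r'^{-1}Dx.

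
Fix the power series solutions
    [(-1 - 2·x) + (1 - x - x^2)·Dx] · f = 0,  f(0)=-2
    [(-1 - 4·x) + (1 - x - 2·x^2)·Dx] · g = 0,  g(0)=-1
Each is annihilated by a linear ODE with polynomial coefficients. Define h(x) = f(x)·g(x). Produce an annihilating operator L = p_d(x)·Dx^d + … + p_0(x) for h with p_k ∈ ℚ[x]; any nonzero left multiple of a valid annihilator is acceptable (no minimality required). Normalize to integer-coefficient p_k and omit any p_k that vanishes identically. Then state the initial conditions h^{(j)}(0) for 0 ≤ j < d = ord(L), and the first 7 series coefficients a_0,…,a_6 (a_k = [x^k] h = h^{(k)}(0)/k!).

f: a_k = -2, -2, -4, -6, -10, -16, -26, …
g: a_k = -1, -1, -3, -5, -11, -21, -43, …
L₀ := L_f ⊗_s L_g (sym. prod.), ord ≤ 1.
L = (-2 - 4·x + 9·x^2 + 8·x^3) + (1 - 2·x - 2·x^2 + 3·x^3 + 2·x^4)·Dx  (order 1).
h: a_k = 2, 4, 12, 26, 60, 128, 274, …
ICs: h(0) = 2.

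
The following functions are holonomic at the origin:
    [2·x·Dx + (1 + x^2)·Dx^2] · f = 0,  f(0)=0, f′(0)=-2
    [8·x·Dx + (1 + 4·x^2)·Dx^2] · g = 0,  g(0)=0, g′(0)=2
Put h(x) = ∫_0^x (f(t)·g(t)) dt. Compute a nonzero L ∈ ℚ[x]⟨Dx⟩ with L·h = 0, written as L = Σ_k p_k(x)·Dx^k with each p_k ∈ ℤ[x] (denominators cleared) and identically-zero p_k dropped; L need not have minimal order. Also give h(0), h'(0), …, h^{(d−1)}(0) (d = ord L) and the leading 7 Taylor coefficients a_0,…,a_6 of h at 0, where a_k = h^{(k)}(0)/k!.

L = (-96·x - 800·x^3 - 1024·x^5 + 640·x^7 + 1536·x^9)·Dx^2 + (-20 - 412·x^2 - 1440·x^4 - 896·x^6 + 2240·x^8 + 2304·x^10)·Dx^3 + (-40·x - 280·x^3 - 480·x^5 + 272·x^7 + 1280·x^9 + 768·x^11)·Dx^4 + (-1 - 10·x^2 - 29·x^4 + 116·x^8 + 160·x^10 + 64·x^12)·Dx^5  (order 5).
h: a_k = 0, 0, 0, -4/3, 0, 4/3, 0, …
ICs: h(0) = 0, h′(0) = 0, h′′(0) = 0, h′′′(0) = -8, h′′′′(0) = 0.

f: a_k = 0, -2, 0, 2/3, 0, -2/5, 0, …
g: a_k = 0, 2, 0, -8/3, 0, 32/5, 0, …
L₀ := L_f ⊗_s L_g (sym. prod.), ord ≤ 4.
∫: right-multiply L₀ by Dx.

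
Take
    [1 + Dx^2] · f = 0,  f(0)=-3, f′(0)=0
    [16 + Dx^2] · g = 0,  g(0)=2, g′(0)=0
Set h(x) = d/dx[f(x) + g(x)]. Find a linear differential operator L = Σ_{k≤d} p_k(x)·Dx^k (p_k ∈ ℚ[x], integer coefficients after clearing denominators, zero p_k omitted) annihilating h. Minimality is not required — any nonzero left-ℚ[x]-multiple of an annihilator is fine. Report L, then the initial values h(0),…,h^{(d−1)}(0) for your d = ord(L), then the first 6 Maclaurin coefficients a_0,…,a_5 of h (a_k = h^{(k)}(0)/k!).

L = 16 + 17·Dx^2 + Dx^4  (order 4).
h: a_k = 0, -29, 0, 509/6, 0, -8189/120, …
ICs: h(0) = 0, h′(0) = -29, h′′(0) = 0, h′′′(0) = 509.

f: a_k = -3, 0, 3/2, 0, -1/8, 0, …
g: a_k = 2, 0, -16, 0, 64/3, 0, …
Sum ⇒ L₀ = lclm(L_f,L_g) in ℚ(x)⟨Dx⟩.
h=h₀': d/dx-closure on L₀ ⇒ L.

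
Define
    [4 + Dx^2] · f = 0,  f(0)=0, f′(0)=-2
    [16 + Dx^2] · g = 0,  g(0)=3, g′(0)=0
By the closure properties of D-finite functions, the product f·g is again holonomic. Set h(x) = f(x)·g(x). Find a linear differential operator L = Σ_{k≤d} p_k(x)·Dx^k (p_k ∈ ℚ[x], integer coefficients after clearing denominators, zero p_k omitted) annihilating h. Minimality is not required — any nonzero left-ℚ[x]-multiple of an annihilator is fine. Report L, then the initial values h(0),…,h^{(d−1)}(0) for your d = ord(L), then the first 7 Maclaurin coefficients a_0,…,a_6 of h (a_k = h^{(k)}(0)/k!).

f: a_k = 0, -2, 0, 4/3, 0, -4/15, 0, …
g: a_k = 3, 0, -24, 0, 32, 0, -256/15, …
f·g: L₀ = L_f ⊗_s L_g, ord ≤ 2·2.
L = 144 + 40·Dx^2 + Dx^4  (order 4).
h: a_k = 0, -6, 0, 52, 0, -484/5, 0, …
ICs: h(0) = 0, h′(0) = -6, h′′(0) = 0, h′′′(0) = 312.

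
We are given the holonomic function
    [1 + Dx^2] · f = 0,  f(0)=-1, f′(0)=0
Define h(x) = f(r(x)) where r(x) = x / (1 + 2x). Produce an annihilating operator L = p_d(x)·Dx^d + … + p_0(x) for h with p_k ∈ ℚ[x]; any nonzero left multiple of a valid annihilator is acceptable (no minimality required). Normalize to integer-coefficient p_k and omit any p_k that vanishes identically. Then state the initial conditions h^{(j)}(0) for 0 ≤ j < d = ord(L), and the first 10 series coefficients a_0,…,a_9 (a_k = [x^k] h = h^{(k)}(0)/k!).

L = 1 + (4 + 24·x + 48·x^2 + 32·x^3)·Dx + (1 + 8·x + 24·x^2 + 32·x^3 + 16·x^4)·Dx^2  (order 2).
h: a_k = -1, 0, 1/2, -2, 143/24, -47/3, 27601/720, -1787/20, 8095583/40320, -1103647/2520, …
ICs: h(0) = -1, h′(0) = 0.

f: a_k = -1, 0, 1/2, 0, -1/24, 0, 1/720, 0, -1/40320, 0, …
Change of var in L_f (x↦r) gives L₀.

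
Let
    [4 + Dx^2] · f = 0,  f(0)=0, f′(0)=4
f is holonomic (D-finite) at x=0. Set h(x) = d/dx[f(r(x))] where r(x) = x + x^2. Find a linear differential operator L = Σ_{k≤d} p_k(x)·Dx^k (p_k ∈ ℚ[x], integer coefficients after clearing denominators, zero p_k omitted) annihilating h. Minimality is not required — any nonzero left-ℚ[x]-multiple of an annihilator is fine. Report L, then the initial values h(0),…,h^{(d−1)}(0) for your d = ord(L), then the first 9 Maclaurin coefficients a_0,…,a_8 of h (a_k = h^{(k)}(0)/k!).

f: a_k = 0, 4, 0, -8/3, 0, 8/15, 0, -16/315, 0, …
L₀ from L_f via x↦r, Dx↦r'^{-1}Dx.
h₀' ⇒ L via d/dx closure of L₀.
L = (16 + 32·x + 96·x^2 + 128·x^3 + 64·x^4) + (-6 - 12·x)·Dx + (1 + 4·x + 4·x^2)·Dx^2  (order 2).
h: a_k = 4, 8, -8, -32, -112/3, 0, 1664/45, 1792/45, 4544/315, …
ICs: h(0) = 4, h′(0) = 8.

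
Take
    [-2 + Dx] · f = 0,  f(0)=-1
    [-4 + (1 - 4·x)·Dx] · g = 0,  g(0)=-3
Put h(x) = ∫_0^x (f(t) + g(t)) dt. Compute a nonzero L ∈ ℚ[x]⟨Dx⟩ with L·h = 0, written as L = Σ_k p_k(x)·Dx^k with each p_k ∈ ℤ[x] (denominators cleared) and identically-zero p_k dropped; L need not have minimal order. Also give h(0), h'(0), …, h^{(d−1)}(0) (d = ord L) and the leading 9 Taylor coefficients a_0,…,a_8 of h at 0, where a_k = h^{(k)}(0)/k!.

L = (24 + 32·x)·Dx + (-14 - 16·x + 32·x^2)·Dx^2 + (1 - 16·x^2)·Dx^3  (order 3).
h: a_k = 0, -4, -7, -50/3, -145/3, -2306/15, -23042/45, -552964/315, -1935361/315, …
ICs: h(0) = 0, h′(0) = -4, h′′(0) = -14.

f: a_k = -1, -2, -2, -4/3, -2/3, -4/15, -4/45, -8/315, -2/315, …
g: a_k = -3, -12, -48, -192, -768, -3072, -12288, -49152, -196608, …
L₀ := lclm(L_f,L_g); ord L₀ ≤ 1+1.
h=∫h₀ ⇒ L = L₀·Dx.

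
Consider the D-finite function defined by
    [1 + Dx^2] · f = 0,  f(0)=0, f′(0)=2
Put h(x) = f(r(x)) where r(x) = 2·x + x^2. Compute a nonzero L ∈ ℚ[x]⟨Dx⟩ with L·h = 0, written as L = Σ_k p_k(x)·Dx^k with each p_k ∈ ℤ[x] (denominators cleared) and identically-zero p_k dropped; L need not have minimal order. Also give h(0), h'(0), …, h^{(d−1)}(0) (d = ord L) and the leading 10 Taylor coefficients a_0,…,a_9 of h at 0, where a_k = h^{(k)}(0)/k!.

L = (4 + 12·x + 12·x^2 + 4·x^3) - Dx + (1 + x)·Dx^2  (order 2).
h: a_k = 0, 4, 2, -8/3, -4, -22/15, 1, 404/315, 22/45, -551/5670, …
ICs: h(0) = 0, h′(0) = 4.

f: a_k = 0, 2, 0, -1/3, 0, 1/60, 0, -1/2520, 0, 1/181440, …
Substitute x→r, Dx→(1/r')Dx; clear ⇒ L₀.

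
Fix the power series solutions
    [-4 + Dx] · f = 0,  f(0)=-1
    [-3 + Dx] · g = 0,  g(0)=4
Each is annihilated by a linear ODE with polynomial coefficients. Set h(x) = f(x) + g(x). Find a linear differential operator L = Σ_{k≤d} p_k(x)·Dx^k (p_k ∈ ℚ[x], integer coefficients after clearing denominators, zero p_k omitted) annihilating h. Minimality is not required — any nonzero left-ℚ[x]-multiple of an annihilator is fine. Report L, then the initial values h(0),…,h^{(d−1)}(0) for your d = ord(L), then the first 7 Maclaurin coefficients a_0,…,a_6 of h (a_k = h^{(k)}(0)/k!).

f: a_k = -1, -4, -8, -32/3, -32/3, -128/15, -256/45, …
g: a_k = 4, 12, 18, 18, 27/2, 81/10, 81/20, …
Weyl lclm of L_f,L_g ⇒ L₀ (ord ≤ 2).
L = 12 - 7·Dx + Dx^2  (order 2).
h: a_k = 3, 8, 10, 22/3, 17/6, -13/30, -59/36, …
ICs: h(0) = 3, h′(0) = 8.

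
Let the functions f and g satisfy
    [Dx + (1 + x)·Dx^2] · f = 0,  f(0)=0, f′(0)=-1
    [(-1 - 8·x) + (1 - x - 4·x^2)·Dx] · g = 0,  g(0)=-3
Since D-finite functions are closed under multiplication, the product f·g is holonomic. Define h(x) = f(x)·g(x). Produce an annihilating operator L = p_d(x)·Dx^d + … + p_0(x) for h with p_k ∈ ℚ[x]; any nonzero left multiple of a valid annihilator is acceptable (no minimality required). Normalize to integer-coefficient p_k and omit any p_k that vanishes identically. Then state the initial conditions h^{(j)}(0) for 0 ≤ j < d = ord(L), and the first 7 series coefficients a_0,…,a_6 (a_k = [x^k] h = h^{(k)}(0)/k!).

L = (9 + 16·x) + (1 + 19·x + 20·x^2)·Dx + (-1 + 5·x^2 + 4·x^3)·Dx^2  (order 2).
h: a_k = 0, 3, 3/2, 29/2, 79/4, 1567/20, 3137/20, …
ICs: h(0) = 0, h′(0) = 3.

f: a_k = 0, -1, 1/2, -1/3, 1/4, -1/5, 1/6, …
g: a_k = -3, -3, -15, -27, -87, -195, -543, …
Sym-product of L_f,L_g gives L₀ (≤ ord 2).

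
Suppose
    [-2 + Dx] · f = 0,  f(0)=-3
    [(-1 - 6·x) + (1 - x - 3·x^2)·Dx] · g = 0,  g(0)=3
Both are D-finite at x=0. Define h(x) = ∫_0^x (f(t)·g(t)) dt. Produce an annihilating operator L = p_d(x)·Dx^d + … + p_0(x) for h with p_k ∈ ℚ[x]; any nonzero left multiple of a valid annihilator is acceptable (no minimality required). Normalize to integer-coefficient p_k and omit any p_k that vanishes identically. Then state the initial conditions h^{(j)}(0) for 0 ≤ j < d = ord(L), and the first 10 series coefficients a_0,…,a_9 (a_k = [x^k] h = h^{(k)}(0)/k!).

L = (3 + 4·x - 6·x^2)·Dx + (-1 + x + 3·x^2)·Dx^2  (order 2).
h: a_k = 0, -9, -27/2, -24, -165/4, -387/5, -737/5, -10231/35, -164487/280, -75868/63, …
ICs: h(0) = 0, h′(0) = -9.

f: a_k = -3, -6, -6, -4, -2, -4/5, -4/15, -8/105, -2/105, -4/945, …
g: a_k = 3, 3, 12, 21, 57, 120, 291, 651, 1524, 3477, …
Product ⇒ symmetric product L₀, ord ≤ 1.
h=∫h₀ ⇒ L = L₀·Dx.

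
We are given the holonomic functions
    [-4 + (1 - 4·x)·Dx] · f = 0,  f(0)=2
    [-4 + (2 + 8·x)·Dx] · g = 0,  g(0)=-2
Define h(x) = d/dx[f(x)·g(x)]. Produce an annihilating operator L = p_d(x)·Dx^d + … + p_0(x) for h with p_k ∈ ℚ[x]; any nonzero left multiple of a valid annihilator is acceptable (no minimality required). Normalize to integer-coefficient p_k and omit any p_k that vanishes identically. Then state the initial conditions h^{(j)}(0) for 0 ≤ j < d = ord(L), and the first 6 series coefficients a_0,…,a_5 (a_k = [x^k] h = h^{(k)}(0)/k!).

f: a_k = 2, 8, 32, 128, 512, 2048, …
g: a_k = -2, -4, 4, -8, 20, -56, …
f·g: L₀ = L_f ⊗_s L_g, ord ≤ 1·1.
Derive L from L₀ (diff closure).
L = (22 + 144·x + 96·x^2) + (-3 - 4·x + 48·x^2 + 64·x^3)·Dx  (order 1).
h: a_k = -24, -176, -1104, -5728, -29200, -138144, …
ICs: h(0) = -24.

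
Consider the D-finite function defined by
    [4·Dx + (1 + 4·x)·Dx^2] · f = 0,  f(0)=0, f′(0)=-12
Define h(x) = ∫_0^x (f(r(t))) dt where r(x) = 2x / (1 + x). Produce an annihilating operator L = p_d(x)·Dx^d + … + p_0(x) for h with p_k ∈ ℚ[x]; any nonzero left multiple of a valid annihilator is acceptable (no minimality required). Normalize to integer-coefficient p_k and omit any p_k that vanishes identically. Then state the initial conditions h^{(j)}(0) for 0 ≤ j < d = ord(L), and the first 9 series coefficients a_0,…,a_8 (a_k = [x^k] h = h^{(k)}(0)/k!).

f: a_k = 0, -12, 24, -64, 192, -3072/5, 2048, -49152/7, 24576, …
h₀=f(r): pull back L_f along r ⇒ L₀.
∫: right-multiply L₀ by Dx.
L = (10 + 18·x)·Dx^2 + (1 + 10·x + 9·x^2)·Dx^3  (order 3).
h: a_k = 0, 0, -12, 40, -182, 984, -29524/5, 37960, -1793613/7, …
ICs: h(0) = 0, h′(0) = 0, h′′(0) = -24.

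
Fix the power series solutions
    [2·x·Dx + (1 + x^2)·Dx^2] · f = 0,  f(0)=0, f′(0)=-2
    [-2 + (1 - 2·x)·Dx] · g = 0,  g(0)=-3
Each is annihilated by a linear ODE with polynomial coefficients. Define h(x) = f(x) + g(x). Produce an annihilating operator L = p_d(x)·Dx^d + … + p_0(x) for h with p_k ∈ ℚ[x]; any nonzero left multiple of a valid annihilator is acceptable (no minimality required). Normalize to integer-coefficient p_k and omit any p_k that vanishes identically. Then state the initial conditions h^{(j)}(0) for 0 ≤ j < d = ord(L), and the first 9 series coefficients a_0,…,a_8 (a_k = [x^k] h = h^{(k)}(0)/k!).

f: a_k = 0, -2, 0, 2/3, 0, -2/5, 0, 2/7, 0, …
g: a_k = -3, -6, -12, -24, -48, -96, -192, -384, -768, …
L₀ := lclm(L_f,L_g); ord L₀ ≤ 2+1.
L = (4 - 32·x - 12·x^2)·Dx + (-13 + 4·x - 25·x^2 - 12·x^3)·Dx^2 + (2 - 3·x - 3·x^3 - 2·x^4)·Dx^3  (order 3).
h: a_k = -3, -8, -12, -70/3, -48, -482/5, -192, -2686/7, -768, …
ICs: h(0) = -3, h′(0) = -8, h′′(0) = -24.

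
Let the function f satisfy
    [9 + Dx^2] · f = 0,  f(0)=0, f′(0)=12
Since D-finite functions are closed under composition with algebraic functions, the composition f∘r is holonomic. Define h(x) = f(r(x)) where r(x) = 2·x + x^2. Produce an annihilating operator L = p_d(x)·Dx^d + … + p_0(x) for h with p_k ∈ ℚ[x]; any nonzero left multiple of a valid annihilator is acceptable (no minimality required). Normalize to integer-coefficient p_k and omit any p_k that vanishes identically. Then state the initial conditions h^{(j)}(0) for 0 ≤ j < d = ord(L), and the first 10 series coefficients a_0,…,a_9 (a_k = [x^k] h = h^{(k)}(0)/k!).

L = (36 + 108·x + 108·x^2 + 36·x^3) - Dx + (1 + x)·Dx^2  (order 2).
h: a_k = 0, 24, 12, -144, -216, 756/5, 630, 14904/35, -2268/5, -34101/35, …
ICs: h(0) = 0, h′(0) = 24.

f: a_k = 0, 12, 0, -18, 0, 81/10, 0, -243/140, 0, 243/1120, …
h₀=f(r): pull back L_f along r ⇒ L₀.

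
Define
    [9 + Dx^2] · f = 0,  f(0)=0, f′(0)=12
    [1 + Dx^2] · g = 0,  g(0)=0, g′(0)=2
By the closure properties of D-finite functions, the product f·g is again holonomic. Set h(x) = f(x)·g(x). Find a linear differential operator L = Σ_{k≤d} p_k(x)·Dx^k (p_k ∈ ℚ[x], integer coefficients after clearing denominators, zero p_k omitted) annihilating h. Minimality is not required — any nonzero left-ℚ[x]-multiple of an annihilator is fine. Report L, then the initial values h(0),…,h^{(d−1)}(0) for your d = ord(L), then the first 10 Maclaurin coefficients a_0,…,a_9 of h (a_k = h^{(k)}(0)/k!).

L = 64 + 20·Dx^2 + Dx^4  (order 4).
h: a_k = 0, 0, 24, 0, -40, 0, 112/5, 0, -136/21, 0, …
ICs: h(0) = 0, h′(0) = 0, h′′(0) = 48, h′′′(0) = 0.

f: a_k = 0, 12, 0, -18, 0, 81/10, 0, -243/140, 0, 243/1120, …
g: a_k = 0, 2, 0, -1/3, 0, 1/60, 0, -1/2520, 0, 1/181440, …
h₀=f·g: eliminate ⇒ L₀, order ≤ 2·2.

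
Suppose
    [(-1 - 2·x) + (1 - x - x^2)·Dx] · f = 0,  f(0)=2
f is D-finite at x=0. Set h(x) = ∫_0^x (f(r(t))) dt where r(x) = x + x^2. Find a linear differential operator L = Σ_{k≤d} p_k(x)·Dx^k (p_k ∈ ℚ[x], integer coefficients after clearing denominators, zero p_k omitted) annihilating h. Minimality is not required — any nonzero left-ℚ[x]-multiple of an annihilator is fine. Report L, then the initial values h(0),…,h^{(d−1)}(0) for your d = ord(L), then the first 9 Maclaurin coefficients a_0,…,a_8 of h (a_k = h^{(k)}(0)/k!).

f: a_k = 2, 2, 4, 6, 10, 16, 26, 42, 68, …
h₀=f(r): pull back L_f along r ⇒ L₀.
h=∫₀ˣh₀: take L = L₀·Dx.
L = (1 + 4·x + 6·x^2 + 4·x^3)·Dx + (-1 + x + 2·x^2 + 2·x^3 + x^4)·Dx^2  (order 2).
h: a_k = 0, 2, 1, 2, 7/2, 32/5, 37/3, 172/7, 199/4, …
ICs: h(0) = 0, h′(0) = 2.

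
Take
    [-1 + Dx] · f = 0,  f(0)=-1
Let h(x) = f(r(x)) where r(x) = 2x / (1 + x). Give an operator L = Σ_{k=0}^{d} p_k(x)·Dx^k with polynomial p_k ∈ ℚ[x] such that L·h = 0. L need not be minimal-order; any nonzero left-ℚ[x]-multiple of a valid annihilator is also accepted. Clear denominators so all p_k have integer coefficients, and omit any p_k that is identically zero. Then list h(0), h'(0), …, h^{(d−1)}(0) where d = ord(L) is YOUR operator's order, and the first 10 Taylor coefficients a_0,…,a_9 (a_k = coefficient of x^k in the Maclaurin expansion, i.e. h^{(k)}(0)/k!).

f: a_k = -1, -1, -1/2, -1/6, -1/24, -1/120, -1/720, -1/5040, -1/40320, -1/362880, …
f∘r: x↦r, Dx↦Dx/r' in L_f ⇒ L₀.
L = -2 + (1 + 2·x + x^2)·Dx  (order 1).
h: a_k = -1, -2, 0, 2/3, -2/3, 2/5, -4/45, -10/63, 32/105, -142/405, …
ICs: h(0) = -1.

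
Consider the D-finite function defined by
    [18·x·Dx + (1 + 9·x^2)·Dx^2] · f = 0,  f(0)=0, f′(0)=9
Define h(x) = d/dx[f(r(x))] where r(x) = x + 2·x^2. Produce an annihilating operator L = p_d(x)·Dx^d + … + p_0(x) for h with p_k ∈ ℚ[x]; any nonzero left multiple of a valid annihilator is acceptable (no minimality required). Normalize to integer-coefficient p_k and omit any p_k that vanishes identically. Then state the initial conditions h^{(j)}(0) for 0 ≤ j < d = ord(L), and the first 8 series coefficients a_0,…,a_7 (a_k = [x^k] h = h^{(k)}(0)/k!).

f: a_k = 0, 9, 0, -27, 0, 729/5, 0, -6561/7, …
h₀=f(r): pull back L_f along r ⇒ L₀.
h=h₀': d/dx-closure on L₀ ⇒ L.
L = (-4 + 18·x + 144·x^2 + 432·x^3 + 432·x^4) + (1 + 4·x + 9·x^2 + 72·x^3 + 180·x^4 + 144·x^5)·Dx  (order 1).
h: a_k = 9, 36, -81, -648, -891, 7452, 34263, -11664, …
ICs: h(0) = 9.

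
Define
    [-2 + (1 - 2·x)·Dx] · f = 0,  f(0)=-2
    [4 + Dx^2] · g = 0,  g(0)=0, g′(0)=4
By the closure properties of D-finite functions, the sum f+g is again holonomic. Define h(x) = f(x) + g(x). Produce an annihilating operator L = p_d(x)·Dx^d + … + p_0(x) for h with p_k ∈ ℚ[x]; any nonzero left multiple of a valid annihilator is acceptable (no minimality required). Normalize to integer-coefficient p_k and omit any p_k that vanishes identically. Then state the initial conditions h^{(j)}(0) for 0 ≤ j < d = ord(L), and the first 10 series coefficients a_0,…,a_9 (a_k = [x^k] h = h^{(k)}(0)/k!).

f: a_k = -2, -4, -8, -16, -32, -64, -128, -256, -512, -1024, …
g: a_k = 0, 4, 0, -8/3, 0, 8/15, 0, -16/315, 0, 8/2835, …
Sum ⇒ L₀ = lclm(L_f,L_g) in ℚ(x)⟨Dx⟩.
L = (56 - 32·x + 32·x^2) + (-12 + 40·x - 48·x^2 + 32·x^3)·Dx + (14 - 8·x + 8·x^2)·Dx^2 + (-3 + 10·x - 12·x^2 + 8·x^3)·Dx^3  (order 3).
h: a_k = -2, 0, -8, -56/3, -32, -952/15, -128, -80656/315, -512, -2903032/2835, …
ICs: h(0) = -2, h′(0) = 0, h′′(0) = -16.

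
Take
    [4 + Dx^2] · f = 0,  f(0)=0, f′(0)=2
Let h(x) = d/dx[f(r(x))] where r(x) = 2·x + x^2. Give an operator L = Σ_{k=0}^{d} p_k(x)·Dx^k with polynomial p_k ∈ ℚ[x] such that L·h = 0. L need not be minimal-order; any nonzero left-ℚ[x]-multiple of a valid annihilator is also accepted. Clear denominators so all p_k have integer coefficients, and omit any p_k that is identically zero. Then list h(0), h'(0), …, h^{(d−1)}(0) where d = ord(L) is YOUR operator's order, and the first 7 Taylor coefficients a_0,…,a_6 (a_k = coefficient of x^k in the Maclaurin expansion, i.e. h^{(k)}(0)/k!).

f: a_k = 0, 2, 0, -4/3, 0, 4/15, 0, …
h₀=f(r): pull back L_f along r ⇒ L₀.
Differentiate: ansatz ord ≤ ord L₀ ⇒ L.
L = (19 + 64·x + 96·x^2 + 64·x^3 + 16·x^4) + (-3 - 3·x)·Dx + (1 + 2·x + x^2)·Dx^2  (order 2).
h: a_k = 4, 4, -32, -64, 8/3, 120, 5696/45, …
ICs: h(0) = 4, h′(0) = 4.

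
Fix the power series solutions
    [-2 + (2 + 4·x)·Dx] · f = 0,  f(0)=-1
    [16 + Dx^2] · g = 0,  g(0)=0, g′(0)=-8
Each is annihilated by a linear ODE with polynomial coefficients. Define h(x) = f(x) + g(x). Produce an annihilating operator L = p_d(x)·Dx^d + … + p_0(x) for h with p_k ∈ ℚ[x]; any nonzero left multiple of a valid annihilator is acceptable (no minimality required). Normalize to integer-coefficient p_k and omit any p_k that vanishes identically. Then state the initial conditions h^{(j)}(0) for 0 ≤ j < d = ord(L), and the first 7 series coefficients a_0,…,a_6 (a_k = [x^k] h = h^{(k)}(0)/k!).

f: a_k = -1, -1, 1/2, -1/2, 5/8, -7/8, 21/16, …
g: a_k = 0, -8, 0, 64/3, 0, -256/15, 0, …
L₀ := lclm(L_f,L_g); ord L₀ ≤ 1+2.
L = (-304 - 1024·x - 1024·x^2) + (240 + 1504·x + 3072·x^2 + 2048·x^3)·Dx + (-19 - 64·x - 64·x^2)·Dx^2 + (15 + 94·x + 192·x^2 + 128·x^3)·Dx^3  (order 3).
h: a_k = -1, -9, 1/2, 125/6, 5/8, -2153/120, 21/16, …
ICs: h(0) = -1, h′(0) = -9, h′′(0) = 1.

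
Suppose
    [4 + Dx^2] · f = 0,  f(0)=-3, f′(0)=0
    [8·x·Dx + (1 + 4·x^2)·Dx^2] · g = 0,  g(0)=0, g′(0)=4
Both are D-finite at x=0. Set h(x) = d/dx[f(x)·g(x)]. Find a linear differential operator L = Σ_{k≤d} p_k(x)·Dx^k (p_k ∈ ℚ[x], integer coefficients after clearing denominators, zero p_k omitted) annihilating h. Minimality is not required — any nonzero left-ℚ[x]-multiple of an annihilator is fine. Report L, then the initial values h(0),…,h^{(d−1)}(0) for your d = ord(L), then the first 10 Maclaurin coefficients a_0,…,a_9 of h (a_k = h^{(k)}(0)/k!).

f: a_k = -3, 0, 6, 0, -2, 0, 4/15, 0, -2/105, 0, …
g: a_k = 0, 4, 0, -16/3, 0, 64/5, 0, -256/7, 0, 1024/9, …
Product ⇒ symmetric product L₀, ord ≤ 4.
h₀' ⇒ L via d/dx closure of L₀.
L = (880 + 9408·x^2 + 59008·x^4 + 49152·x^6 + 24576·x^8 + 16384·x^10 + 32768·x^12) + (544·x + 9088·x^3 + 35840·x^5 + 40960·x^7 + 40960·x^9 + 32768·x^11)·Dx + (240 + 2720·x^2 + 17088·x^4 + 18944·x^6 + 16384·x^8 + 16384·x^10 + 16384·x^12)·Dx^2 + (136·x + 2272·x^3 + 8960·x^5 + 10240·x^7 + 10240·x^9 + 8192·x^11)·Dx^3 + (5 + 92·x^2 + 584·x^4 + 1664·x^6 + 2560·x^8 + 3072·x^10 + 2048·x^12)·Dx^4  (order 4).
h: a_k = -12, 0, 120, 0, -392, 0, 20816/15, 0, -185176/35, 0, …
ICs: h(0) = -12, h′(0) = 0, h′′(0) = 240, h′′′(0) = 0.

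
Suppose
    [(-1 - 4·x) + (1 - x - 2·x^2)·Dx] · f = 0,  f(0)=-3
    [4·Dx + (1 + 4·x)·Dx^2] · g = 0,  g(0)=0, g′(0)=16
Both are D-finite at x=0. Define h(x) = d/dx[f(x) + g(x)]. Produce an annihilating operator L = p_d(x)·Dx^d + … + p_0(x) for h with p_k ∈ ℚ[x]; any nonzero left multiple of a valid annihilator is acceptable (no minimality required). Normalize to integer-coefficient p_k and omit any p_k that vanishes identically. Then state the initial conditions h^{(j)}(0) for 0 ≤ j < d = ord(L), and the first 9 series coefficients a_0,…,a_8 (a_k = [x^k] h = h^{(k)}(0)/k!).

L = (156 + 624·x + 1440·x^2 + 768·x^3 + 768·x^4) + (-1 + 160·x + 1064·x^2 + 1952·x^3 + 1600·x^4 + 1280·x^5)·Dx + (-5 - 39·x - 66·x^2 + 80·x^3 + 240·x^4 + 384·x^5 + 256·x^6)·Dx^2  (order 2).
h: a_k = 13, -82, 211, -1156, 3781, -17158, 63751, -266248, 1039369, …
ICs: h(0) = 13, h′(0) = -82.

f: a_k = -3, -3, -9, -15, -33, -63, -129, -255, -513, …
g: a_k = 0, 16, -32, 256/3, -256, 4096/5, -8192/3, 65536/7, -32768, …
L₀ := lclm(L_f,L_g); ord L₀ ≤ 1+2.
Differentiate: ansatz ord ≤ ord L₀ ⇒ L.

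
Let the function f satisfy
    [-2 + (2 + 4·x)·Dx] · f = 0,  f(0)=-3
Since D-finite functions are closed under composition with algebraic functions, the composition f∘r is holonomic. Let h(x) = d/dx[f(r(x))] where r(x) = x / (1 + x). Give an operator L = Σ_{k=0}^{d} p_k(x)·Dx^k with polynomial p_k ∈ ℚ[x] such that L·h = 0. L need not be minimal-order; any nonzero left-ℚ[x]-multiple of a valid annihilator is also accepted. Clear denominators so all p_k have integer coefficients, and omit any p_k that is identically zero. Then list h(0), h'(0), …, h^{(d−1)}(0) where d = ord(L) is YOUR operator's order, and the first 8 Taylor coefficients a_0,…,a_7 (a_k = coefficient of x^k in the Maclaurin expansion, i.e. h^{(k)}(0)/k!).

L = (-3 - 6·x) + (-1 - 4·x - 3·x^2)·Dx  (order 1).
h: a_k = -3, 9, -45/2, 111/2, -1125/8, 2943/8, -15813/16, 43335/16, …
ICs: h(0) = -3.

f: a_k = -3, -3, 3/2, -3/2, 15/8, -21/8, 63/16, -99/16, …
h₀=f(r): pull back L_f along r ⇒ L₀.
Derive L from L₀ (diff closure).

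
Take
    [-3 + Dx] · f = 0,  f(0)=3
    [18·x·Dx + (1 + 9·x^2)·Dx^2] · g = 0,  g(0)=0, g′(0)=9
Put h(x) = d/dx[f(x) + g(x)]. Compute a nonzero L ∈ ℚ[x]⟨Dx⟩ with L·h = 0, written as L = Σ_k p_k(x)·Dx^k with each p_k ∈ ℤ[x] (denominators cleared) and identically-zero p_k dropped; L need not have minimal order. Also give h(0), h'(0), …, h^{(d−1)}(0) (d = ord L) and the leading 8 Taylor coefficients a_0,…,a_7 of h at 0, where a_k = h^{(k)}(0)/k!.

f: a_k = 3, 9, 27/2, 27/2, 81/8, 243/40, 243/80, 729/560, …
g: a_k = 0, 9, 0, -27, 0, 729/5, 0, -6561/7, …
Weyl lclm of L_f,L_g ⇒ L₀ (ord ≤ 3).
h₀' ⇒ L via d/dx closure of L₀.
L = (18 - 108·x - 162·x^2) + (-9 + 27·x + 27·x^2 - 81·x^3)·Dx + (1 + 3·x + 9·x^2 + 27·x^3)·Dx^2  (order 2).
h: a_k = 18, 27, -81/2, 81/2, 6075/8, 729/40, -524151/80, 2187/560, …
ICs: h(0) = 18, h′(0) = 27.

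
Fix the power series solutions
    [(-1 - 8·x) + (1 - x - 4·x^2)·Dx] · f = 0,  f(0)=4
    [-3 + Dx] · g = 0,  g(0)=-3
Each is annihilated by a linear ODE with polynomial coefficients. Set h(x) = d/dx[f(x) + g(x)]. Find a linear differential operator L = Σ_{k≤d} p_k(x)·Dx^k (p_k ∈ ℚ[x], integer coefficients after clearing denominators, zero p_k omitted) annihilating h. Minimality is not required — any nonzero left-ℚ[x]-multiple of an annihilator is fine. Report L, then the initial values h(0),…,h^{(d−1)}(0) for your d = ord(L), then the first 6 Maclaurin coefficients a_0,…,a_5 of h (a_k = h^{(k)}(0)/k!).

f: a_k = 4, 4, 20, 36, 116, 260, …
g: a_k = -3, -9, -27/2, -27/2, -81/8, -243/40, …
h₀=f+g: left-lcm gives L₀, ord ≤ 2.
Derive L from L₀ (diff closure).
L = (72 + 1314·x + 1440·x^2 + 6336·x^3 + 3456·x^4) + (-45 - 426·x - 783·x^2 - 1968·x^3 + 720·x^4 + 1152·x^5)·Dx + (7 - 4·x + 101·x^2 - 48·x^3 - 624·x^4 - 384·x^5)·Dx^2  (order 2).
h: a_k = -5, 13, 135/2, 847/2, 10157/8, 173031/40, …
ICs: h(0) = -5, h′(0) = 13.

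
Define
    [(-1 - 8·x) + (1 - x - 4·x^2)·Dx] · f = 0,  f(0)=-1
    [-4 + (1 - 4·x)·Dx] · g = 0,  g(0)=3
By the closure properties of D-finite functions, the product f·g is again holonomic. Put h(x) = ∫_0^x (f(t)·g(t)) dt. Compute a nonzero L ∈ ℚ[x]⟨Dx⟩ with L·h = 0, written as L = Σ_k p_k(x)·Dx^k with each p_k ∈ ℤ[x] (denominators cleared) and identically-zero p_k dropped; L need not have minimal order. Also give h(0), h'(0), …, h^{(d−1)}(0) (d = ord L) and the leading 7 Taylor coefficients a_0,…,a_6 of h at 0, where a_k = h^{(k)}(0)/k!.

f: a_k = -1, -1, -5, -9, -29, -65, -181, …
g: a_k = 3, 12, 48, 192, 768, 3072, 12288, …
h₀=f·g: eliminate ⇒ L₀, order ≤ 1·1.
∫: right-multiply L₀ by Dx.
L = (-5 + 48·x^2)·Dx + (1 - 5·x + 16·x^3)·Dx^2  (order 2).
h: a_k = 0, -3, -15/2, -25, -327/4, -279, -1925/2, …
ICs: h(0) = 0, h′(0) = -3.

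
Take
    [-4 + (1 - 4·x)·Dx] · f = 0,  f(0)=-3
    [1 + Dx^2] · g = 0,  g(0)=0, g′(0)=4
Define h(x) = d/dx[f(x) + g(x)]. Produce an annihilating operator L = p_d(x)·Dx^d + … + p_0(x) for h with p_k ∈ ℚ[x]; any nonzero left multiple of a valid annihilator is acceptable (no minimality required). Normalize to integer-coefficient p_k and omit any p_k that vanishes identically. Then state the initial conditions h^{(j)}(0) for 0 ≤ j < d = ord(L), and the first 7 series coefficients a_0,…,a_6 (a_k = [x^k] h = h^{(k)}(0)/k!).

L = (1544 - 64·x + 128·x^2) + (-97 + 396·x - 48·x^2 + 64·x^3)·Dx + (1544 - 64·x + 128·x^2)·Dx^2 + (-97 + 396·x - 48·x^2 + 64·x^3)·Dx^3  (order 3).
h: a_k = -8, -96, -578, -3072, -92159/6, -73728, -61931521/180, …
ICs: h(0) = -8, h′(0) = -96, h′′(0) = -1156.

f: a_k = -3, -12, -48, -192, -768, -3072, -12288, …
g: a_k = 0, 4, 0, -2/3, 0, 1/30, 0, …
h₀=f+g: left-lcm gives L₀, ord ≤ 3.
Differentiate: ansatz ord ≤ ord L₀ ⇒ L.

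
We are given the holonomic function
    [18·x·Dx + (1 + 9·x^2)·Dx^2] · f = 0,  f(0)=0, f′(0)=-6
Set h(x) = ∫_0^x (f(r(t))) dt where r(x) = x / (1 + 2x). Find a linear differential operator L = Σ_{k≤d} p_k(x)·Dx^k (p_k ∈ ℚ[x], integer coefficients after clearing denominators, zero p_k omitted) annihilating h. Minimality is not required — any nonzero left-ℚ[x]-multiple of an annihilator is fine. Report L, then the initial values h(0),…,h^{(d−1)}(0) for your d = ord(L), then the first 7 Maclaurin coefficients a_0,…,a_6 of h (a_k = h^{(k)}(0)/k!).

L = (4 + 26·x)·Dx^2 + (1 + 4·x + 13·x^2)·Dx^3  (order 3).
h: a_k = 0, 0, -3, 4, -3/2, -12, 199/5, …
ICs: h(0) = 0, h′(0) = 0, h′′(0) = -6.

f: a_k = 0, -6, 0, 18, 0, -486/5, 0, …
h₀=f(r): pull back L_f along r ⇒ L₀.
h=∫₀ˣh₀: take L = L₀·Dx.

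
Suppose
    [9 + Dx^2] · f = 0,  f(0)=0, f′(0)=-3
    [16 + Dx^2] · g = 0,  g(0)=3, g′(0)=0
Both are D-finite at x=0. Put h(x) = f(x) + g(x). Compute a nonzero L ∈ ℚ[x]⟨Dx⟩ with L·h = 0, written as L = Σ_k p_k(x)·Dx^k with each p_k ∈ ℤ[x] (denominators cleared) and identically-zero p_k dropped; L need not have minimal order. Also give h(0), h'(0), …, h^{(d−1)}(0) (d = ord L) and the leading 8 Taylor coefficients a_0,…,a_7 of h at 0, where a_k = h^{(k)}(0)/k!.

L = 144 + 25·Dx^2 + Dx^4  (order 4).
h: a_k = 3, -3, -24, 9/2, 32, -81/40, -256/15, 243/560, …
ICs: h(0) = 3, h′(0) = -3, h′′(0) = -48, h′′′(0) = 27.

f: a_k = 0, -3, 0, 9/2, 0, -81/40, 0, 243/560, …
g: a_k = 3, 0, -24, 0, 32, 0, -256/15, 0, …
Weyl lclm of L_f,L_g ⇒ L₀ (ord ≤ 4).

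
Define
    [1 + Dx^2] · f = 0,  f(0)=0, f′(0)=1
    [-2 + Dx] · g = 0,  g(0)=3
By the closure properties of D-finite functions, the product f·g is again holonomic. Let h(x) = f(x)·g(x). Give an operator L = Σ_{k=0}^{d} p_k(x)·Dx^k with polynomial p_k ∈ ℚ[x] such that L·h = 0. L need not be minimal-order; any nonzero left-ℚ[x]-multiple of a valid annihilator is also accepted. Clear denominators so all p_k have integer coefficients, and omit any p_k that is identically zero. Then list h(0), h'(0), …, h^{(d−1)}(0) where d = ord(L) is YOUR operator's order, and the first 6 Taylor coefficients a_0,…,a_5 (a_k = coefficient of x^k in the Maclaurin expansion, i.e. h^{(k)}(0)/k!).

L = 5 - 4·Dx + Dx^2  (order 2).
h: a_k = 0, 3, 6, 11/2, 3, 41/40, …
ICs: h(0) = 0, h′(0) = 3.

f: a_k = 0, 1, 0, -1/6, 0, 1/120, …
g: a_k = 3, 6, 6, 4, 2, 4/5, …
L₀ := L_f ⊗_s L_g (sym. prod.), ord ≤ 2.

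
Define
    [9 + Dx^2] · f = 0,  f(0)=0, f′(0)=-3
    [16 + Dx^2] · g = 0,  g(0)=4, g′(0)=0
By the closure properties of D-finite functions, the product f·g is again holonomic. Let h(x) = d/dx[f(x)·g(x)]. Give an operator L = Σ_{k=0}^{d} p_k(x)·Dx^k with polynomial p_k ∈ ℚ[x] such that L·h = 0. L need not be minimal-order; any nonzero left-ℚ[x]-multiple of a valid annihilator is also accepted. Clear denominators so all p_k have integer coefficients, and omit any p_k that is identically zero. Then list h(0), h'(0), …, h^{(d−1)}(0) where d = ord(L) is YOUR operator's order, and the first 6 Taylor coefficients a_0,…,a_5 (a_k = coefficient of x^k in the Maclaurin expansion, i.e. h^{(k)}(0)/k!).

L = 49 + 50·Dx^2 + Dx^4  (order 4).
h: a_k = -12, 0, 342, 0, -2801/2, 0, …
ICs: h(0) = -12, h′(0) = 0, h′′(0) = 684, h′′′(0) = 0.

f: a_k = 0, -3, 0, 9/2, 0, -81/40, …
g: a_k = 4, 0, -32, 0, 128/3, 0, …
h₀=f·g: eliminate ⇒ L₀, order ≤ 2·2.
Derive L from L₀ (diff closure).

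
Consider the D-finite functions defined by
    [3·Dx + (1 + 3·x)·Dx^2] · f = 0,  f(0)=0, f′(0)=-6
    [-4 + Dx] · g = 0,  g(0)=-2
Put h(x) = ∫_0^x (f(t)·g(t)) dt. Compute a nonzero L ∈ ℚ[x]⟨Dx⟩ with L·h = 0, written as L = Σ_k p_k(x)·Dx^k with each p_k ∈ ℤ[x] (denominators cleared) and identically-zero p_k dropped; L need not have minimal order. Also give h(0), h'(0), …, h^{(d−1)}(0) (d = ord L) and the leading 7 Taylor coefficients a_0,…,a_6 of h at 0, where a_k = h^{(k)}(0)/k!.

L = (4 + 48·x)·Dx + (-5 - 24·x)·Dx^2 + (1 + 3·x)·Dx^3  (order 3).
h: a_k = 0, 0, 6, 10, 15, 47/5, 236/15, …
ICs: h(0) = 0, h′(0) = 0, h′′(0) = 12.

f: a_k = 0, -6, 9, -18, 81/2, -486/5, 243, …
g: a_k = -2, -8, -16, -64/3, -64/3, -256/15, -512/45, …
h₀=f·g: eliminate ⇒ L₀, order ≤ 2·1.
h=∫₀ˣh₀: take L = L₀·Dx.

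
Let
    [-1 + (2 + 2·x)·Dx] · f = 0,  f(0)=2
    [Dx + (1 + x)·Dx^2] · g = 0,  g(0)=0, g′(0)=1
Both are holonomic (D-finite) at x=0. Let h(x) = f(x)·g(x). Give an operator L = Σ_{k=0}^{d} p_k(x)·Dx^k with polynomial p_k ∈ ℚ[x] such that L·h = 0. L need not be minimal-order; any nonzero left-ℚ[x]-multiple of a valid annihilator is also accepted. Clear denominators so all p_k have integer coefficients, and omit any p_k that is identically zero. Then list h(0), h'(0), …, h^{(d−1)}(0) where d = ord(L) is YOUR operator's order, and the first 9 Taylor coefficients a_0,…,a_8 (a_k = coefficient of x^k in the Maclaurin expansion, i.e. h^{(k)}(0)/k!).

L = 1 + (4 + 8·x + 4·x^2)·Dx^2  (order 2).
h: a_k = 0, 2, 0, -1/12, 1/12, -71/960, 31/480, -3043/53760, 2689/53760, …
ICs: h(0) = 0, h′(0) = 2.

f: a_k = 2, 1, -1/4, 1/8, -5/64, 7/128, -21/512, 33/1024, -429/16384, …
g: a_k = 0, 1, -1/2, 1/3, -1/4, 1/5, -1/6, 1/7, -1/8, …
L₀ := L_f ⊗_s L_g (sym. prod.), ord ≤ 2.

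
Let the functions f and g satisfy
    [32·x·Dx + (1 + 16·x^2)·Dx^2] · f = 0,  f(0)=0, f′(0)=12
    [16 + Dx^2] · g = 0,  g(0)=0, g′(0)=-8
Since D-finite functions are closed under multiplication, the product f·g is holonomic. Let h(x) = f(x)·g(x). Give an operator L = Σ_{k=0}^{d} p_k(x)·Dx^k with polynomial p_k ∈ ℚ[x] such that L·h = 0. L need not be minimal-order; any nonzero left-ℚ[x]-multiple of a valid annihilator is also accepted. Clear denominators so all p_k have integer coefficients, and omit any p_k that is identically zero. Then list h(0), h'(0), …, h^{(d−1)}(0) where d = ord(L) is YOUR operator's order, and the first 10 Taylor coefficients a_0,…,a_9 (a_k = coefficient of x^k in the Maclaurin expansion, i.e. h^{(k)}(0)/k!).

f: a_k = 0, 12, 0, -64, 0, 3072/5, 0, -49152/7, 0, 262144/3, …
g: a_k = 0, -8, 0, 64/3, 0, -256/15, 0, 2048/315, 0, -4096/2835, …
f·g: L₀ = L_f ⊗_s L_g, ord ≤ 2·2.
L = (1280 + 53248·x^2 + 360448·x^4 + 2097152·x^6 + 8388608·x^8) + (1536·x + 40960·x^3 + 393216·x^5 + 2097152·x^7)·Dx + (96 + 4096·x^2 + 36864·x^4 + 262144·x^6 + 1048576·x^8)·Dx^2 + (96·x + 2560·x^3 + 24576·x^5 + 131072·x^7)·Dx^3 + (1 + 48·x^2 + 896·x^4 + 8192·x^6 + 32768·x^8)·Dx^4  (order 4).
h: a_k = 0, 0, -96, 0, 768, 0, -19456/3, 0, 352256/5, 0, …
ICs: h(0) = 0, h′(0) = 0, h′′(0) = -192, h′′′(0) = 0.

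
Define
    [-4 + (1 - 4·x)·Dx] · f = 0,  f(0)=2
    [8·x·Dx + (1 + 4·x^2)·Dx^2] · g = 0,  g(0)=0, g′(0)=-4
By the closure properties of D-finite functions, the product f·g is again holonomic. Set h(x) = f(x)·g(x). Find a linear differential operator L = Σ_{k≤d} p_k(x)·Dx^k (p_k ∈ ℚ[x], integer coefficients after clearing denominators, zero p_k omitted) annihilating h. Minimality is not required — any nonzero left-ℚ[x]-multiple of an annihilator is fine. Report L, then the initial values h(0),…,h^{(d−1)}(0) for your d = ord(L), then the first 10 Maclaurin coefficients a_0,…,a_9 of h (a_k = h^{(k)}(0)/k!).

f: a_k = 2, 8, 32, 128, 512, 2048, 8192, 32768, 131072, 524288, …
g: a_k = 0, -4, 0, 16/3, 0, -64/5, 0, 256/7, 0, -1024/9, …
Product ⇒ symmetric product L₀, ord ≤ 2.
L = 32·x + (8 - 8·x + 64·x^2)·Dx + (-1 + 4·x - 4·x^2 + 16·x^3)·Dx^2  (order 2).
h: a_k = 0, -8, -32, -352/3, -1408/3, -28544/15, -114176/15, -3189248/105, -12756992/105, -153155584/315, …
ICs: h(0) = 0, h′(0) = -8.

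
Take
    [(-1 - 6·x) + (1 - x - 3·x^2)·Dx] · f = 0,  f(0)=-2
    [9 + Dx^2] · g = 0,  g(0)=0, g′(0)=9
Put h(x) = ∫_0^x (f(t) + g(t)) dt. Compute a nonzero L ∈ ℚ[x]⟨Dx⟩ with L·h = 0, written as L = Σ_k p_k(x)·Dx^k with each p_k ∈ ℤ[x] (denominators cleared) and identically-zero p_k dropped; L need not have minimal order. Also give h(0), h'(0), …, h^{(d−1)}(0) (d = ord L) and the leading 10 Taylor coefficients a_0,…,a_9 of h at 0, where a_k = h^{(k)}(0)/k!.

L = (459 + 2916·x + 1539·x^2 + 3888·x^3 + 3645·x^4 + 4374·x^5)·Dx + (-153 + 153·x + 378·x^2 - 405·x^3 + 2187·x^5 + 2187·x^6)·Dx^2 + (51 + 324·x + 171·x^2 + 432·x^3 + 405·x^4 + 486·x^5)·Dx^3 + (-17 + 17·x + 42·x^2 - 45·x^3 + 243·x^5 + 243·x^6)·Dx^4  (order 4).
h: a_k = 0, -2, 7/2, -8/3, -55/8, -38/5, -2957/240, -194/7, -243769/4480, -1016/9, …
ICs: h(0) = 0, h′(0) = -2, h′′(0) = 7, h′′′(0) = -16.

f: a_k = -2, -2, -8, -14, -38, -80, -194, -434, -1016, -2318, …
g: a_k = 0, 9, 0, -27/2, 0, 243/40, 0, -729/560, 0, 729/4480, …
h₀=f+g: left-lcm gives L₀, ord ≤ 3.
h=∫h₀ ⇒ L = L₀·Dx.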